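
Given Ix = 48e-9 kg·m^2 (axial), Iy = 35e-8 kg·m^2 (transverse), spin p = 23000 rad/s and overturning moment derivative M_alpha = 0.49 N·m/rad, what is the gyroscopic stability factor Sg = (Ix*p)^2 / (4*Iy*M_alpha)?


Sg = Ix^2 * p^2 / (4 * Iy * M_alpha) = (48e-9)^2 * 23000^2 / (4 * 35e-8 * 0.49) = 1.777

1.777


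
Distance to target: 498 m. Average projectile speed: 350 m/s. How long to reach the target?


t = d/v = 498/350 = 1.423 s

1.423 s


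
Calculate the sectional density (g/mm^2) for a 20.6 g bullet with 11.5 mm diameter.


SD = m/d^2 = 20.6/11.5^2 = 0.1558 g/mm^2

0.1558 g/mm^2


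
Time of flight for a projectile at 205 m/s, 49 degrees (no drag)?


T = 2*v0*sin(theta)/g = 2*205*sin(49°)/9.81 = 31.54 s

31.54 s


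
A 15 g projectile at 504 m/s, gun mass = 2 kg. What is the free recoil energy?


v_r = m_p*v_p/m_gun = 0.015*504/2 = 3.78 m/s, E_r = 0.5*m_gun*v_r^2 = 0.5*2*3.78^2 = 14.29 J

14.29 J


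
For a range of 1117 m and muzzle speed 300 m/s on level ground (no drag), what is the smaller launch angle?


sin(2*theta) = R*g/v0^2 = 1117*9.81/300^2 = 0.121753, theta = arcsin(0.121753)/2 = 3.497°

3.497 degrees


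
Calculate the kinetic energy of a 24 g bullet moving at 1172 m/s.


E = 0.5*m*v^2 = 0.5*0.024*1172^2 = 16483 J

16483 J


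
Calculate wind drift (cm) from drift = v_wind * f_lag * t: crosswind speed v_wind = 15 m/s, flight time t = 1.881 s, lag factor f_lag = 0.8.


drift = v_wind * lag * t = 15 * 0.8 * 1.881 = 22.572 m ≈ 2257 cm

2257 cm


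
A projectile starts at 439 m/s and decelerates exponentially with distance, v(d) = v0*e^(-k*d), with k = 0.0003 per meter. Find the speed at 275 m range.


v = v0*exp(-k*d) = 439*exp(-0.0003*275) = 404.2 m/s

404.2 m/s


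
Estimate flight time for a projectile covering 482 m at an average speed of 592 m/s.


t = d/v = 482/592 = 0.8142 s

0.8142 s


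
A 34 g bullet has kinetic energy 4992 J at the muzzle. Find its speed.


v = sqrt(2*E/m) = sqrt(2*4992/0.034) = 541.9 m/s

541.9 m/s


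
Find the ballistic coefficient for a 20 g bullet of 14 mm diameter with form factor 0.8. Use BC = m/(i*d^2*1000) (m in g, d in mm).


BC = m/(i*d^2*1000) = 20/(0.8 * 14^2 * 1000) = 0.0001276

0.0001276


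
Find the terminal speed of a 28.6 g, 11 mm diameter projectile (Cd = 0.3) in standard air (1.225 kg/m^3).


A = pi*(d/2)^2 = pi*(11/2000)^2 = 9.50332e-05 m^2
vt = sqrt(2mg/(Cd*rho*A)) = sqrt(2*0.0286*9.81/(0.3 * 1.225 * 9.50332e-05)) = 126.8 m/s

126.8 m/s


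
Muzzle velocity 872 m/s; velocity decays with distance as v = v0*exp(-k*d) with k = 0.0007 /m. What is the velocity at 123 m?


v = v0*exp(-k*d) = 872*exp(-0.0007*123) = 800.1 m/s

800.1 m/s


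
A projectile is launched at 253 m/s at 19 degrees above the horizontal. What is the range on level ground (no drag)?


R = v0^2 * sin(2*theta) / g = 253^2 * sin(2*19°) / 9.81 = 4017 m

4017 m


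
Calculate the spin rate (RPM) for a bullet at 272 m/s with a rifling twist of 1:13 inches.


twist_m = 13*0.0254 = 0.3302 m
spin = v/twist = 272/0.3302 = 823.7432 rev/s
RPM = spin*60 = 823.7432*60 ≈ 49425 RPM

49425 RPM


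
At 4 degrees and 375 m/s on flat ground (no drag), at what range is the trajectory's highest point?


R = v0^2*sin(2*theta)/g = 375^2*sin(2*4°)/9.81 = 1995.03 m
apex_dist = R/2 = 1995.03/2 = 997.5 m

997.5 m


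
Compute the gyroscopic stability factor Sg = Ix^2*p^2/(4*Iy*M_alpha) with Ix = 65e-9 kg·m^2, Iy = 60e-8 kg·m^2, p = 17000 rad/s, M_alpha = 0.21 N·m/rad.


Sg = Ix^2 * p^2 / (4 * Iy * M_alpha) = (65e-9)^2 * 17000^2 / (4 * 60e-8 * 0.21) = 2.423

2.423


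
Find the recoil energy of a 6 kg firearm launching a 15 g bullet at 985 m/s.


v_r = m_p*v_p/m_gun = 0.015*985/6 = 2.4625 m/s, E_r = 0.5*m_gun*v_r^2 = 0.5*6*2.4625^2 = 18.19 J

18.19 J


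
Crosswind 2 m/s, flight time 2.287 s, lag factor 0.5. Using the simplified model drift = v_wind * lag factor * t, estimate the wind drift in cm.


drift = v_wind * lag * t = 2 * 0.5 * 2.287 = 2.287 m ≈ 228.7 cm

228.7 cm


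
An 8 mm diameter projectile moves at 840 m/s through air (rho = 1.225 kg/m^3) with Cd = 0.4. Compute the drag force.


A = pi*(d/2)^2 = pi*(8/2000)^2 = 5.02655e-05 m^2
Fd = 0.5*Cd*rho*A*v^2 = 0.5*0.4*1.225*5.02655e-05*840^2 = 8.689 N

8.689 N


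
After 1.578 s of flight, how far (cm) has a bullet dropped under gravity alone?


drop = 0.5*g*t^2 = 0.5*9.81*1.578^2 = 12.2139 m ≈ 1221 cm

1221 cm


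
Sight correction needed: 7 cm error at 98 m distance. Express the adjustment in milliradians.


1 mrad subtends 1 cm per 10 m of range, so adj = error_cm / (dist_m / 10) = 7 / (98/10) = 0.7143 mrad

0.7143 mrad


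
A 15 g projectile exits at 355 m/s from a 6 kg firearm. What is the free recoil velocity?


v_recoil = m_p * v_p / m_gun = 0.015 * 355 / 6 = 0.8875 m/s

0.8875 m/s


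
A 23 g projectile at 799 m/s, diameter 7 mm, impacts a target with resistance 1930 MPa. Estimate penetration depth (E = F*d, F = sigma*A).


A = pi*(d/2)^2 = pi*(7/2)^2 = 38.4845 mm^2
E = 0.5*m*v^2 = 0.5*0.023*799^2 = 7341.61 J
depth = E/(sigma*A) = 7341.61 J / (1930 MPa * 38.4845 mm^2) = 7341.61/(1930 * 38.4845) m = 0.0988435 m ≈ 98.84 mm

98.84 mm


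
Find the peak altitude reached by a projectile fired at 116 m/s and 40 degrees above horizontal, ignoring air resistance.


H = (v0*sin(theta))^2 / (2g) = (116*sin(40°))^2 / (2*9.81) = 283.4 m

283.4 m


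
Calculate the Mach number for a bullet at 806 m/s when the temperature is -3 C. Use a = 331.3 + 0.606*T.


a = 331.3 + 0.606*(-3) = 329.482 m/s
M = v/a = 806/329.482 = 2.446

2.446


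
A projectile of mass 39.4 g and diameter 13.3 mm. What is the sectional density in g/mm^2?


SD = m/d^2 = 39.4/13.3^2 = 0.2227 g/mm^2

0.2227 g/mm^2


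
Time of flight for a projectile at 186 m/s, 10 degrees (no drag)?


T = 2*v0*sin(theta)/g = 2*186*sin(10°)/9.81 = 6.585 s

6.585 s


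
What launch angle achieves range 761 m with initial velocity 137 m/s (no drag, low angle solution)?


sin(2*theta) = R*g/v0^2 = 761*9.81/137^2 = 0.397752, theta = arcsin(0.397752)/2 = 11.72°

11.72 degrees


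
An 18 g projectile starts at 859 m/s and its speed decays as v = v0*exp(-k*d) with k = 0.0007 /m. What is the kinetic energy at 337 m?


v = v0*exp(-k*d) = 859*exp(-0.0007*337) = 678.489 m/s
E = 0.5*m*v^2 = 0.5*0.018*678.489^2 = 4143 J

4143 J


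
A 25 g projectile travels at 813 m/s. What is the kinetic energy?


E = 0.5*m*v^2 = 0.5*0.025*813^2 = 8262 J

8262 J


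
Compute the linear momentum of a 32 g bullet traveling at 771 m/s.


p = m*v = 0.032*771 = 24.67 kg·m/s

24.67 kg·m/s


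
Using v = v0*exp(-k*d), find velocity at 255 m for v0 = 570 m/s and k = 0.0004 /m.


v = v0*exp(-k*d) = 570*exp(-0.0004*255) = 514.7 m/s

514.7 m/s


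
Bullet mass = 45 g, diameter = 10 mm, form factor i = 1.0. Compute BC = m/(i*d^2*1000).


BC = m/(i*d^2*1000) = 45/(1.0 * 10^2 * 1000) = 0.00045

0.00045


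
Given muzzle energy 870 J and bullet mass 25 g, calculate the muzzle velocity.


v = sqrt(2*E/m) = sqrt(2*870/0.025) = 263.8 m/s

263.8 m/s


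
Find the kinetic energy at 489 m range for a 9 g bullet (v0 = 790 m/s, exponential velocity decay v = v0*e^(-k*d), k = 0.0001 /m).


v = v0*exp(-k*d) = 790*exp(-0.0001*489) = 752.298 m/s
E = 0.5*m*v^2 = 0.5*0.009*752.298^2 = 2547 J

2547 J


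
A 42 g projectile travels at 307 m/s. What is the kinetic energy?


E = 0.5*m*v^2 = 0.5*0.042*307^2 = 1979 J

1979 J


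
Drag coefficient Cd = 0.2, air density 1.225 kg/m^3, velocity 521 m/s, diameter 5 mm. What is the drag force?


A = pi*(d/2)^2 = pi*(5/2000)^2 = 1.96350e-05 m^2
Fd = 0.5*Cd*rho*A*v^2 = 0.5*0.2*1.225*1.96350e-05*521^2 = 0.6529 N

0.6529 N


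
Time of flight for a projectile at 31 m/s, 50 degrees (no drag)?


T = 2*v0*sin(theta)/g = 2*31*sin(50°)/9.81 = 4.841 s

4.841 s


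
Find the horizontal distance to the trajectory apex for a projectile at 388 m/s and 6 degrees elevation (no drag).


R = v0^2*sin(2*theta)/g = 388^2*sin(2*6°)/9.81 = 3190.61 m
apex_dist = R/2 = 3190.61/2 = 1595 m

1595 m


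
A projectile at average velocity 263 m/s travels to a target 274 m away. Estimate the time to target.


t = d/v = 274/263 = 1.042 s

1.042 s


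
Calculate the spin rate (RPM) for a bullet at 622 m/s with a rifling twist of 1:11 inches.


twist_m = 11*0.0254 = 0.2794 m
spin = v/twist = 622/0.2794 = 2226.199 rev/s
RPM = spin*60 = 2226.199*60 ≈ 133572 RPM

133572 RPM


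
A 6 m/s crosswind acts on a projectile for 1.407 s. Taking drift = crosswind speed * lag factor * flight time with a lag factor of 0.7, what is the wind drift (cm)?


drift = v_wind * lag * t = 6 * 0.7 * 1.407 = 5.9094 m ≈ 590.9 cm

590.9 cm


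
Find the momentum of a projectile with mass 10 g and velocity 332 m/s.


p = m*v = 0.01*332 = 3.32 kg·m/s

3.32 kg·m/s


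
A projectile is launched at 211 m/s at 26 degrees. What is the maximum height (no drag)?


H = (v0*sin(theta))^2 / (2g) = (211*sin(26°))^2 / (2*9.81) = 436.1 m

436.1 m


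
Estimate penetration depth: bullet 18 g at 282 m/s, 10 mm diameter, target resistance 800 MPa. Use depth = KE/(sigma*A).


A = pi*(d/2)^2 = pi*(10/2)^2 = 78.5398 mm^2
E = 0.5*m*v^2 = 0.5*0.018*282^2 = 715.716 J
depth = E/(sigma*A) = 715.716 J / (800 MPa * 78.5398 mm^2) = 715.716/(800 * 78.5398) m = 0.011391 m ≈ 11.39 mm

11.39 mm


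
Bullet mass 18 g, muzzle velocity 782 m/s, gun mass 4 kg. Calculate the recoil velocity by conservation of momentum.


v_recoil = m_p * v_p / m_gun = 0.018 * 782 / 4 = 3.519 m/s

3.519 m/s


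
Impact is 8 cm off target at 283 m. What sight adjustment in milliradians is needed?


1 mrad subtends 1 cm per 10 m of range, so adj = error_cm / (dist_m / 10) = 8 / (283/10) = 0.2827 mrad

0.2827 mrad


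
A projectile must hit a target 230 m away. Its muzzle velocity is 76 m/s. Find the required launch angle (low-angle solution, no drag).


sin(2*theta) = R*g/v0^2 = 230*9.81/76^2 = 0.390634, theta = arcsin(0.390634)/2 = 11.5°

11.5 degrees


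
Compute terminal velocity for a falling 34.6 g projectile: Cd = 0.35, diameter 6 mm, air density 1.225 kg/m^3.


A = pi*(d/2)^2 = pi*(6/2000)^2 = 2.82743e-05 m^2
vt = sqrt(2mg/(Cd*rho*A)) = sqrt(2*0.0346*9.81/(0.35 * 1.225 * 2.82743e-05)) = 236.6 m/s

236.6 m/s


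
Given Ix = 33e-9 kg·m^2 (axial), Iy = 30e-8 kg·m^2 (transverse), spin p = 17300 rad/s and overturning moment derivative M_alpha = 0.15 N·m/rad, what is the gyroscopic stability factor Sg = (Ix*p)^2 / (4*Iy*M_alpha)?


Sg = Ix^2 * p^2 / (4 * Iy * M_alpha) = (33e-9)^2 * 17300^2 / (4 * 30e-8 * 0.15) = 1.811

1.811


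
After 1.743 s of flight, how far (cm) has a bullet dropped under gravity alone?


drop = 0.5*g*t^2 = 0.5*9.81*1.743^2 = 14.9016 m ≈ 1490 cm

1490 cm


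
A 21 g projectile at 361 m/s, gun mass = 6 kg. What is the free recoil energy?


v_r = m_p*v_p/m_gun = 0.021*361/6 = 1.2635 m/s, E_r = 0.5*m_gun*v_r^2 = 0.5*6*1.2635^2 = 4.789 J

4.789 J


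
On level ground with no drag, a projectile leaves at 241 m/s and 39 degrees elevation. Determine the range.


R = v0^2 * sin(2*theta) / g = 241^2 * sin(2*39°) / 9.81 = 5791 m

5791 m


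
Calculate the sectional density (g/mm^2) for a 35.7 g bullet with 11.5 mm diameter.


SD = m/d^2 = 35.7/11.5^2 = 0.2699 g/mm^2

0.2699 g/mm^2


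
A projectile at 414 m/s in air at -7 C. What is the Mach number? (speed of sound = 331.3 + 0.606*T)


a = 331.3 + 0.606*(-7) = 327.058 m/s
M = v/a = 414/327.058 = 1.266

1.266


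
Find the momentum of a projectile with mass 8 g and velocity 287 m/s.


p = m*v = 0.008*287 = 2.296 kg·m/s

2.296 kg·m/s


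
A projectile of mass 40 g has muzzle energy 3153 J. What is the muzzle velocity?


v = sqrt(2*E/m) = sqrt(2*3153/0.04) = 397.1 m/s

397.1 m/s


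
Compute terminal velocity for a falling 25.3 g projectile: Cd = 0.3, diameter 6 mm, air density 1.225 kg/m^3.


A = pi*(d/2)^2 = pi*(6/2000)^2 = 2.82743e-05 m^2
vt = sqrt(2mg/(Cd*rho*A)) = sqrt(2*0.0253*9.81/(0.3 * 1.225 * 2.82743e-05)) = 218.6 m/s

218.6 m/s


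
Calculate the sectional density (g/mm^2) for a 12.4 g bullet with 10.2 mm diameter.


SD = m/d^2 = 12.4/10.2^2 = 0.1192 g/mm^2

0.1192 g/mm^2


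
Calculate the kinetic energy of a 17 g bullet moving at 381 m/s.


E = 0.5*m*v^2 = 0.5*0.017*381^2 = 1234 J

1234 J


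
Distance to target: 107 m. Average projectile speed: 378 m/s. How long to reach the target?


t = d/v = 107/378 = 0.2831 s

0.2831 s


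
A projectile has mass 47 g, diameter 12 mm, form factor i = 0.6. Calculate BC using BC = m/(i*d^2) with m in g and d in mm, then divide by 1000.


BC = m/(i*d^2*1000) = 47/(0.6 * 12^2 * 1000) = 0.000544

0.000544


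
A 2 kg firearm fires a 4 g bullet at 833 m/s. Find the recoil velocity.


v_recoil = m_p * v_p / m_gun = 0.004 * 833 / 2 = 1.666 m/s

1.666 m/s


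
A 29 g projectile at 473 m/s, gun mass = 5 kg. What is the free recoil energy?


v_r = m_p*v_p/m_gun = 0.029*473/5 = 2.7434 m/s, E_r = 0.5*m_gun*v_r^2 = 0.5*5*2.7434^2 = 18.82 J

18.82 J


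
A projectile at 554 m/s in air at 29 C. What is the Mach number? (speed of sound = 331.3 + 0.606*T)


a = 331.3 + 0.606*(29) = 348.874 m/s
M = v/a = 554/348.874 = 1.588

1.588


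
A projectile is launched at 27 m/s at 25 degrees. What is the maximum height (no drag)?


H = (v0*sin(theta))^2 / (2g) = (27*sin(25°))^2 / (2*9.81) = 6.636 m

6.636 m


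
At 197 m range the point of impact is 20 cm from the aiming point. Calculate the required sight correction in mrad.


1 mrad subtends 1 cm per 10 m of range, so adj = error_cm / (dist_m / 10) = 20 / (197/10) = 1.015 mrad

1.015 mrad


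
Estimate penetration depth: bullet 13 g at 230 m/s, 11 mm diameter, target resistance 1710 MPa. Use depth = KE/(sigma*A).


A = pi*(d/2)^2 = pi*(11/2)^2 = 95.0332 mm^2
E = 0.5*m*v^2 = 0.5*0.013*230^2 = 343.85 J
depth = E/(sigma*A) = 343.85 J / (1710 MPa * 95.0332 mm^2) = 343.85/(1710 * 95.0332) m = 0.00211591 m ≈ 2.116 mm

2.116 mm


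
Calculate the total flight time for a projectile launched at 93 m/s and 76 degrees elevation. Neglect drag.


T = 2*v0*sin(theta)/g = 2*93*sin(76°)/9.81 = 18.4 s

18.4 s


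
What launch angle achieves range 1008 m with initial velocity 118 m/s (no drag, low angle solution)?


sin(2*theta) = R*g/v0^2 = 1008*9.81/118^2 = 0.710175, theta = arcsin(0.710175)/2 = 22.62°

22.62 degrees


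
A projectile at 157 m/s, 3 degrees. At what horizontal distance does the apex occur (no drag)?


R = v0^2*sin(2*theta)/g = 157^2*sin(2*3°)/9.81 = 262.642 m
apex_dist = R/2 = 262.642/2 = 131.3 m

131.3 m


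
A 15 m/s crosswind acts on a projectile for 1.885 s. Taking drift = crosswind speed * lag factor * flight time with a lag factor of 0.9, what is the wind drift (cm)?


drift = v_wind * lag * t = 15 * 0.9 * 1.885 = 25.4475 m ≈ 2545 cm

2545 cm


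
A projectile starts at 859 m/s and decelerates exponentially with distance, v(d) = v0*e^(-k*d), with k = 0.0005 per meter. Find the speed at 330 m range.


v = v0*exp(-k*d) = 859*exp(-0.0005*330) = 728.3 m/s

728.3 m/s


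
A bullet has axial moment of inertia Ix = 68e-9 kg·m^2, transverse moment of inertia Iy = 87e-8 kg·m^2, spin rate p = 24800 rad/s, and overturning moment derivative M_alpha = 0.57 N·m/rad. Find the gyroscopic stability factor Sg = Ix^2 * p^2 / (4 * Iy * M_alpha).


Sg = Ix^2 * p^2 / (4 * Iy * M_alpha) = (68e-9)^2 * 24800^2 / (4 * 87e-8 * 0.57) = 1.434

1.434


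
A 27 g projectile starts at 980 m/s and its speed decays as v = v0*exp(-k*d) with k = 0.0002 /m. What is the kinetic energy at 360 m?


v = v0*exp(-k*d) = 980*exp(-0.0002*360) = 911.92 m/s
E = 0.5*m*v^2 = 0.5*0.027*911.92^2 = 11227 J

11227 J


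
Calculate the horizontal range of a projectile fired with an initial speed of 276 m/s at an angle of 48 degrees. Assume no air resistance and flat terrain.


R = v0^2 * sin(2*theta) / g = 276^2 * sin(2*48°) / 9.81 = 7723 m

7723 m


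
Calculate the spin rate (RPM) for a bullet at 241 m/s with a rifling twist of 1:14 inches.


twist_m = 14*0.0254 = 0.3556 m
spin = v/twist = 241/0.3556 = 677.7278 rev/s
RPM = spin*60 = 677.7278*60 ≈ 40664 RPM

40664 RPM


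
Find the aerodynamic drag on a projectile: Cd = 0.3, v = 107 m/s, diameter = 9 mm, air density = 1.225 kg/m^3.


A = pi*(d/2)^2 = pi*(9/2000)^2 = 6.36173e-05 m^2
Fd = 0.5*Cd*rho*A*v^2 = 0.5*0.3*1.225*6.36173e-05*107^2 = 0.1338 N

0.1338 N


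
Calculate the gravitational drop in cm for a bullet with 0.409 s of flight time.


drop = 0.5*g*t^2 = 0.5*9.81*0.409^2 = 0.820513 m ≈ 82.05 cm

82.05 cm


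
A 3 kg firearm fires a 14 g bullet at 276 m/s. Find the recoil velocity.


v_recoil = m_p * v_p / m_gun = 0.014 * 276 / 3 = 1.288 m/s

1.288 m/s


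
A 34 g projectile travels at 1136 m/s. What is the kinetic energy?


E = 0.5*m*v^2 = 0.5*0.034*1136^2 = 21938 J

21938 J


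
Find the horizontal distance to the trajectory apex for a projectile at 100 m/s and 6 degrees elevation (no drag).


R = v0^2*sin(2*theta)/g = 100^2*sin(2*6°)/9.81 = 211.939 m
apex_dist = R/2 = 211.939/2 = 106 m

106 m


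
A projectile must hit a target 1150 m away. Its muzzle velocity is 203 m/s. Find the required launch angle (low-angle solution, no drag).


sin(2*theta) = R*g/v0^2 = 1150*9.81/203^2 = 0.273763, theta = arcsin(0.273763)/2 = 7.944°

7.944 degrees


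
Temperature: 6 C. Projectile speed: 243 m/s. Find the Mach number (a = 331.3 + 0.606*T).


a = 331.3 + 0.606*(6) = 334.936 m/s
M = v/a = 243/334.936 = 0.7255

0.7255


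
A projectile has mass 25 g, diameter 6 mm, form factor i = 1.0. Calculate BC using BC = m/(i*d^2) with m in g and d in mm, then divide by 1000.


BC = m/(i*d^2*1000) = 25/(1.0 * 6^2 * 1000) = 0.0006944

0.0006944


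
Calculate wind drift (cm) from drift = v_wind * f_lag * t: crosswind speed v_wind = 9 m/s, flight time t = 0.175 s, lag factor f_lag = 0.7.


drift = v_wind * lag * t = 9 * 0.7 * 0.175 = 1.1025 m ≈ 110.2 cm

110.2 cm


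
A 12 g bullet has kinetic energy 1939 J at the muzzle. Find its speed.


v = sqrt(2*E/m) = sqrt(2*1939/0.012) = 568.5 m/s

568.5 m/s


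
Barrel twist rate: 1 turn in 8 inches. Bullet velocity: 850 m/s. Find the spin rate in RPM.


twist_m = 8*0.0254 = 0.2032 m
spin = v/twist = 850/0.2032 = 4183.071 rev/s
RPM = spin*60 = 4183.071*60 ≈ 250984 RPM

250984 RPM


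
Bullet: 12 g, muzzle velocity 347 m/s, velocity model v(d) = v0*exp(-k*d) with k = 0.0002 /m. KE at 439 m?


v = v0*exp(-k*d) = 347*exp(-0.0002*439) = 317.833 m/s
E = 0.5*m*v^2 = 0.5*0.012*317.833^2 = 606.1 J

606.1 J


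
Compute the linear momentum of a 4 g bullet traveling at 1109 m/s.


p = m*v = 0.004*1109 = 4.436 kg·m/s

4.436 kg·m/s


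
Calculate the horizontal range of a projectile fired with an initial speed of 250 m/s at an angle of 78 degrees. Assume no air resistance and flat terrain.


R = v0^2 * sin(2*theta) / g = 250^2 * sin(2*78°) / 9.81 = 2591 m

2591 m


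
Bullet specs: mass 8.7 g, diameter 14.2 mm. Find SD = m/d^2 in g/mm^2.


SD = m/d^2 = 8.7/14.2^2 = 0.04315 g/mm^2

0.04315 g/mm^2


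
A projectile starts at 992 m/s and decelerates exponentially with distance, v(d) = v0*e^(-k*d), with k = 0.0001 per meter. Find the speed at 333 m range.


v = v0*exp(-k*d) = 992*exp(-0.0001*333) = 959.5 m/s

959.5 m/s


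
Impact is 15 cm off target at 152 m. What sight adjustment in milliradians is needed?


1 mrad subtends 1 cm per 10 m of range, so adj = error_cm / (dist_m / 10) = 15 / (152/10) = 0.9868 mrad

0.9868 mrad


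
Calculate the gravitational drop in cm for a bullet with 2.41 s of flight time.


drop = 0.5*g*t^2 = 0.5*9.81*2.41^2 = 28.4887 m ≈ 2849 cm

2849 cm


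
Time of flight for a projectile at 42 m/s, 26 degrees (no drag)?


T = 2*v0*sin(theta)/g = 2*42*sin(26°)/9.81 = 3.754 s

3.754 s


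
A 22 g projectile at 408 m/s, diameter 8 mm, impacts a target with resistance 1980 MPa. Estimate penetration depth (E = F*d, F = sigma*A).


A = pi*(d/2)^2 = pi*(8/2)^2 = 50.2655 mm^2
E = 0.5*m*v^2 = 0.5*0.022*408^2 = 1831.1 J
depth = E/(sigma*A) = 1831.1 J / (1980 MPa * 50.2655 mm^2) = 1831.1/(1980 * 50.2655) m = 0.0183983 m ≈ 18.4 mm

18.4 mm


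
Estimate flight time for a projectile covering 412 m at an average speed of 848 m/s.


t = d/v = 412/848 = 0.4858 s

0.4858 s


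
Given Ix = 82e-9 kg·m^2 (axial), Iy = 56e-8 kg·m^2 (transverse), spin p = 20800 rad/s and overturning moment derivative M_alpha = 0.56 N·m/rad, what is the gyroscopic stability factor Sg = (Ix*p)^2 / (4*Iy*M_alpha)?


Sg = Ix^2 * p^2 / (4 * Iy * M_alpha) = (82e-9)^2 * 20800^2 / (4 * 56e-8 * 0.56) = 2.319

2.319


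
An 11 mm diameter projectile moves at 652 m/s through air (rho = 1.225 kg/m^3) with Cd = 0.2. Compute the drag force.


A = pi*(d/2)^2 = pi*(11/2000)^2 = 9.50332e-05 m^2
Fd = 0.5*Cd*rho*A*v^2 = 0.5*0.2*1.225*9.50332e-05*652^2 = 4.949 N

4.949 N


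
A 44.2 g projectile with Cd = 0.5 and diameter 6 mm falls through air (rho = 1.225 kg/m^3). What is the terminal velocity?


A = pi*(d/2)^2 = pi*(6/2000)^2 = 2.82743e-05 m^2
vt = sqrt(2mg/(Cd*rho*A)) = sqrt(2*0.0442*9.81/(0.5 * 1.225 * 2.82743e-05)) = 223.8 m/s

223.8 m/s


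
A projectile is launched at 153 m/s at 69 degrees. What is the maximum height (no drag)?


H = (v0*sin(theta))^2 / (2g) = (153*sin(69°))^2 / (2*9.81) = 1040 m

1040 m


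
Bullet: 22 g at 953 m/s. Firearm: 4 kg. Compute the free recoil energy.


v_r = m_p*v_p/m_gun = 0.022*953/4 = 5.2415 m/s, E_r = 0.5*m_gun*v_r^2 = 0.5*4*5.2415^2 = 54.95 J

54.95 J


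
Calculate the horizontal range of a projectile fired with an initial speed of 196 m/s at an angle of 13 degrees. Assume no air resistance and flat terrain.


R = v0^2 * sin(2*theta) / g = 196^2 * sin(2*13°) / 9.81 = 1717 m

1717 m


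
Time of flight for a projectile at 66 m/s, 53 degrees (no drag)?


T = 2*v0*sin(theta)/g = 2*66*sin(53°)/9.81 = 10.75 s

10.75 s


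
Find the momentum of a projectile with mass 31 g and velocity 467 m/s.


p = m*v = 0.031*467 = 14.48 kg·m/s

14.48 kg·m/s


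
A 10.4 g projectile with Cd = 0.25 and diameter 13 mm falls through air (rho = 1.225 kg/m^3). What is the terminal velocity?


A = pi*(d/2)^2 = pi*(13/2000)^2 = 1.32732e-04 m^2
vt = sqrt(2mg/(Cd*rho*A)) = sqrt(2*0.0104*9.81/(0.25 * 1.225 * 1.32732e-04)) = 70.85 m/s

70.85 m/s


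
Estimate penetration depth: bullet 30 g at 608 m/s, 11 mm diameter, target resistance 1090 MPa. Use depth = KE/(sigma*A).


A = pi*(d/2)^2 = pi*(11/2)^2 = 95.0332 mm^2
E = 0.5*m*v^2 = 0.5*0.03*608^2 = 5544.96 J
depth = E/(sigma*A) = 5544.96 J / (1090 MPa * 95.0332 mm^2) = 5544.96/(1090 * 95.0332) m = 0.0535299 m ≈ 53.53 mm

53.53 mm


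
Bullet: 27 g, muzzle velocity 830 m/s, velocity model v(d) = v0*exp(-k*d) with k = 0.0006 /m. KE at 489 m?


v = v0*exp(-k*d) = 830*exp(-0.0006*489) = 618.951 m/s
E = 0.5*m*v^2 = 0.5*0.027*618.951^2 = 5172 J

5172 J


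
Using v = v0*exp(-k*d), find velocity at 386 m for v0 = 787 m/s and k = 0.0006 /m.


v = v0*exp(-k*d) = 787*exp(-0.0006*386) = 624.3 m/s

624.3 m/s


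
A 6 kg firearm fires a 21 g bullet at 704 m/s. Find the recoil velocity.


v_recoil = m_p * v_p / m_gun = 0.021 * 704 / 6 = 2.464 m/s

2.464 m/s


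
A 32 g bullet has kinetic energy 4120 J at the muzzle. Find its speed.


v = sqrt(2*E/m) = sqrt(2*4120/0.032) = 507.4 m/s

507.4 m/s


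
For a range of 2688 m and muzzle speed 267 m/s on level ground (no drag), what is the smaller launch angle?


sin(2*theta) = R*g/v0^2 = 2688*9.81/267^2 = 0.369893, theta = arcsin(0.369893)/2 = 10.85°

10.85 degrees


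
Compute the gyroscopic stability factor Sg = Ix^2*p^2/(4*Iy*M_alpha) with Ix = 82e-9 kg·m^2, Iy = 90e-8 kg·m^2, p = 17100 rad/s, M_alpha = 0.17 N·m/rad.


Sg = Ix^2 * p^2 / (4 * Iy * M_alpha) = (82e-9)^2 * 17100^2 / (4 * 90e-8 * 0.17) = 3.213

3.213


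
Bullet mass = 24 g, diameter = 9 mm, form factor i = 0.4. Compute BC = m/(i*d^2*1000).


BC = m/(i*d^2*1000) = 24/(0.4 * 9^2 * 1000) = 0.0007407

0.0007407


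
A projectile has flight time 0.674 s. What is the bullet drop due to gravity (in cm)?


drop = 0.5*g*t^2 = 0.5*9.81*0.674^2 = 2.22822 m ≈ 222.8 cm

222.8 cm


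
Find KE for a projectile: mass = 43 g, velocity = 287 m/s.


E = 0.5*m*v^2 = 0.5*0.043*287^2 = 1771 J

1771 J


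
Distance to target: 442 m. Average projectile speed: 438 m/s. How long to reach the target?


t = d/v = 442/438 = 1.009 s

1.009 s


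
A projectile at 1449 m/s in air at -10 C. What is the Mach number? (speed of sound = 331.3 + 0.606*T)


a = 331.3 + 0.606*(-10) = 325.24 m/s
M = v/a = 1449/325.24 = 4.455

4.455


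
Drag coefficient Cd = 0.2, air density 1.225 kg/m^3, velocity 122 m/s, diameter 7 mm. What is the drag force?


A = pi*(d/2)^2 = pi*(7/2000)^2 = 3.84845e-05 m^2
Fd = 0.5*Cd*rho*A*v^2 = 0.5*0.2*1.225*3.84845e-05*122^2 = 0.07017 N

0.07017 N


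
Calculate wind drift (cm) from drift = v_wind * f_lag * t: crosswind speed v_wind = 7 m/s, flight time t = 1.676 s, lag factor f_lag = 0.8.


drift = v_wind * lag * t = 7 * 0.8 * 1.676 = 9.3856 m ≈ 938.6 cm

938.6 cm


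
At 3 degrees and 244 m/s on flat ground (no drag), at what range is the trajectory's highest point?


R = v0^2*sin(2*theta)/g = 244^2*sin(2*3°)/9.81 = 634.374 m
apex_dist = R/2 = 634.374/2 = 317.2 m

317.2 m


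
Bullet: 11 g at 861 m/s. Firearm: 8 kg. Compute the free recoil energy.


v_r = m_p*v_p/m_gun = 0.011*861/8 = 1.18388 m/s, E_r = 0.5*m_gun*v_r^2 = 0.5*8*1.18388^2 = 5.606 J

5.606 J


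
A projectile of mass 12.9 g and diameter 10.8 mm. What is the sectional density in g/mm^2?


SD = m/d^2 = 12.9/10.8^2 = 0.1106 g/mm^2

0.1106 g/mm^2


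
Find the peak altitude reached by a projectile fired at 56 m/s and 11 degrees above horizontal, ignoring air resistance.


H = (v0*sin(theta))^2 / (2g) = (56*sin(11°))^2 / (2*9.81) = 5.819 m

5.819 m


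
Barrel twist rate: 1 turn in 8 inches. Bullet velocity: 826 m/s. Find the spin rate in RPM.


twist_m = 8*0.0254 = 0.2032 m
spin = v/twist = 826/0.2032 = 4064.961 rev/s
RPM = spin*60 = 4064.961*60 ≈ 243898 RPM

243898 RPM


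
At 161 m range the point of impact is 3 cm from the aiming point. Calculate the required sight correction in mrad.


1 mrad subtends 1 cm per 10 m of range, so adj = error_cm / (dist_m / 10) = 3 / (161/10) = 0.1863 mrad

0.1863 mrad


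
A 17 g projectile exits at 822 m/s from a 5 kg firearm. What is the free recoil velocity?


v_recoil = m_p * v_p / m_gun = 0.017 * 822 / 5 = 2.795 m/s

2.795 m/s


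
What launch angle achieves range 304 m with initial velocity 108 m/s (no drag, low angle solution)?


sin(2*theta) = R*g/v0^2 = 304*9.81/108^2 = 0.255679, theta = arcsin(0.255679)/2 = 7.407°

7.407 degrees


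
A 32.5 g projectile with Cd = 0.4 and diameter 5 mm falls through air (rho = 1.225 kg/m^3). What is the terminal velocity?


A = pi*(d/2)^2 = pi*(5/2000)^2 = 1.96350e-05 m^2
vt = sqrt(2mg/(Cd*rho*A)) = sqrt(2*0.0325*9.81/(0.4 * 1.225 * 1.96350e-05)) = 257.4 m/s

257.4 m/s


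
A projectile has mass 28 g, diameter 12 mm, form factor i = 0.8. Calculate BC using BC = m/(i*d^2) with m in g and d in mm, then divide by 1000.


BC = m/(i*d^2*1000) = 28/(0.8 * 12^2 * 1000) = 0.0002431

0.0002431


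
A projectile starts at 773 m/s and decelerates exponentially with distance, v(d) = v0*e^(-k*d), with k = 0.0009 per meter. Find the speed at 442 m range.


v = v0*exp(-k*d) = 773*exp(-0.0009*442) = 519.3 m/s

519.3 m/s


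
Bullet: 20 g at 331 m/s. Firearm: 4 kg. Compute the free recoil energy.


v_r = m_p*v_p/m_gun = 0.02*331/4 = 1.655 m/s, E_r = 0.5*m_gun*v_r^2 = 0.5*4*1.655^2 = 5.478 J

5.478 J


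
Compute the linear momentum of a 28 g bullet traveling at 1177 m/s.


p = m*v = 0.028*1177 = 32.96 kg·m/s

32.96 kg·m/s


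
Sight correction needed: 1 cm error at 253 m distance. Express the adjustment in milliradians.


1 mrad subtends 1 cm per 10 m of range, so adj = error_cm / (dist_m / 10) = 1 / (253/10) = 0.03953 mrad

0.03953 mrad


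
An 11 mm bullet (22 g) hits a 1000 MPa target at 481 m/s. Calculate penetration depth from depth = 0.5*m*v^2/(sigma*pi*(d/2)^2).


A = pi*(d/2)^2 = pi*(11/2)^2 = 95.0332 mm^2
E = 0.5*m*v^2 = 0.5*0.022*481^2 = 2544.97 J
depth = E/(sigma*A) = 2544.97 J / (1000 MPa * 95.0332 mm^2) = 2544.97/(1000 * 95.0332) m = 0.0267798 m ≈ 26.78 mm

26.78 mm


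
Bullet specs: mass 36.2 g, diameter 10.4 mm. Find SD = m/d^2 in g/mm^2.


SD = m/d^2 = 36.2/10.4^2 = 0.3347 g/mm^2

0.3347 g/mm^2


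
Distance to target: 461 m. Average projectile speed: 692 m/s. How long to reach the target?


t = d/v = 461/692 = 0.6662 s

0.6662 s


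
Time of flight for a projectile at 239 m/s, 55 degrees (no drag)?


T = 2*v0*sin(theta)/g = 2*239*sin(55°)/9.81 = 39.91 s

39.91 s


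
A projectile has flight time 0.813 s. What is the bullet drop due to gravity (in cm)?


drop = 0.5*g*t^2 = 0.5*9.81*0.813^2 = 3.24205 m ≈ 324.2 cm

324.2 cm


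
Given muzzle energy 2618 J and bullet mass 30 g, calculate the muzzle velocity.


v = sqrt(2*E/m) = sqrt(2*2618/0.03) = 417.8 m/s

417.8 m/s


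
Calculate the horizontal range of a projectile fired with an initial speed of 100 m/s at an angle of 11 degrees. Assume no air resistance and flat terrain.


R = v0^2 * sin(2*theta) / g = 100^2 * sin(2*11°) / 9.81 = 381.9 m

381.9 m


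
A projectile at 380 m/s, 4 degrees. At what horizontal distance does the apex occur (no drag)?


R = v0^2*sin(2*theta)/g = 380^2*sin(2*4°)/9.81 = 2048.58 m
apex_dist = R/2 = 2048.58/2 = 1024 m

1024 m


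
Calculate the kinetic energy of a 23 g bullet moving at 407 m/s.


E = 0.5*m*v^2 = 0.5*0.023*407^2 = 1905 J

1905 J


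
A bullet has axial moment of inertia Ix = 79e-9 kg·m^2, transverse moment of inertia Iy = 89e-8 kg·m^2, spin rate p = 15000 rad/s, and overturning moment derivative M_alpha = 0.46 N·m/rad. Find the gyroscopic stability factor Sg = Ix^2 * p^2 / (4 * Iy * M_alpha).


Sg = Ix^2 * p^2 / (4 * Iy * M_alpha) = (79e-9)^2 * 15000^2 / (4 * 89e-8 * 0.46) = 0.8575

0.8575


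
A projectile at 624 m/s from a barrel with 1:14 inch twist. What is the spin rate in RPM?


twist_m = 14*0.0254 = 0.3556 m
spin = v/twist = 624/0.3556 = 1754.781 rev/s
RPM = spin*60 = 1754.781*60 ≈ 105287 RPM

105287 RPM


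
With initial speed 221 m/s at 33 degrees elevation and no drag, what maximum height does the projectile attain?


H = (v0*sin(theta))^2 / (2g) = (221*sin(33°))^2 / (2*9.81) = 738.4 m

738.4 m


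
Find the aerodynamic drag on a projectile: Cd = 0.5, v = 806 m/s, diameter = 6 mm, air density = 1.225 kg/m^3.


A = pi*(d/2)^2 = pi*(6/2000)^2 = 2.82743e-05 m^2
Fd = 0.5*Cd*rho*A*v^2 = 0.5*0.5*1.225*2.82743e-05*806^2 = 5.625 N

5.625 N


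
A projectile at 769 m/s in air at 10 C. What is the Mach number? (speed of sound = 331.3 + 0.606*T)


a = 331.3 + 0.606*(10) = 337.36 m/s
M = v/a = 769/337.36 = 2.279

2.279


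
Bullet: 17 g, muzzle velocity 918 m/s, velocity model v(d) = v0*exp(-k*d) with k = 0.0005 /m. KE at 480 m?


v = v0*exp(-k*d) = 918*exp(-0.0005*480) = 722.124 m/s
E = 0.5*m*v^2 = 0.5*0.017*722.124^2 = 4432 J

4432 J


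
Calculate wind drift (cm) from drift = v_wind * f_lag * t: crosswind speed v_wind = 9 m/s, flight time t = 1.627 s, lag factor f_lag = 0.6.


drift = v_wind * lag * t = 9 * 0.6 * 1.627 = 8.7858 m ≈ 878.6 cm

878.6 cm


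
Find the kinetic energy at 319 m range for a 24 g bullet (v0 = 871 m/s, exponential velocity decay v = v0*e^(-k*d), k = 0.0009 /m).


v = v0*exp(-k*d) = 871*exp(-0.0009*319) = 653.63 m/s
E = 0.5*m*v^2 = 0.5*0.024*653.63^2 = 5127 J

5127 J


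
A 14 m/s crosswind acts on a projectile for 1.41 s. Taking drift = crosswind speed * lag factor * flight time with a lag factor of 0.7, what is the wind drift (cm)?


drift = v_wind * lag * t = 14 * 0.7 * 1.41 = 13.818 m ≈ 1382 cm

1382 cm


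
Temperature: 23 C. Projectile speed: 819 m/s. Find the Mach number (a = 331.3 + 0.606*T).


a = 331.3 + 0.606*(23) = 345.238 m/s
M = v/a = 819/345.238 = 2.372

2.372


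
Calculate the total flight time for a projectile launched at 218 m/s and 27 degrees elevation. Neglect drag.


T = 2*v0*sin(theta)/g = 2*218*sin(27°)/9.81 = 20.18 s

20.18 s


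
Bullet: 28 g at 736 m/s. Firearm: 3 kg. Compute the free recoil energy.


v_r = m_p*v_p/m_gun = 0.028*736/3 = 6.86933 m/s, E_r = 0.5*m_gun*v_r^2 = 0.5*3*6.86933^2 = 70.78 J

70.78 J


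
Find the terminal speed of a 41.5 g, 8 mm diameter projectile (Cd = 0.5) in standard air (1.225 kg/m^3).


A = pi*(d/2)^2 = pi*(8/2000)^2 = 5.02655e-05 m^2
vt = sqrt(2mg/(Cd*rho*A)) = sqrt(2*0.0415*9.81/(0.5 * 1.225 * 5.02655e-05)) = 162.6 m/s

162.6 m/s


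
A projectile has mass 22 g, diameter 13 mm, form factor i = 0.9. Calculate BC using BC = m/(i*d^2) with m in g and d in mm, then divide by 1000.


BC = m/(i*d^2*1000) = 22/(0.9 * 13^2 * 1000) = 0.0001446

0.0001446


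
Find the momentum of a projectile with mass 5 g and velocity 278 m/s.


p = m*v = 0.005*278 = 1.39 kg·m/s

1.39 kg·m/s


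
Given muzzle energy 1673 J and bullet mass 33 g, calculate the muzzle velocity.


v = sqrt(2*E/m) = sqrt(2*1673/0.033) = 318.4 m/s

318.4 m/s


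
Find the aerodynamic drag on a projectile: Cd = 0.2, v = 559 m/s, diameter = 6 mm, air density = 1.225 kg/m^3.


A = pi*(d/2)^2 = pi*(6/2000)^2 = 2.82743e-05 m^2
Fd = 0.5*Cd*rho*A*v^2 = 0.5*0.2*1.225*2.82743e-05*559^2 = 1.082 N

1.082 N


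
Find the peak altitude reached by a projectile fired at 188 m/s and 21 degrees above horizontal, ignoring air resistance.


H = (v0*sin(theta))^2 / (2g) = (188*sin(21°))^2 / (2*9.81) = 231.4 m

231.4 m


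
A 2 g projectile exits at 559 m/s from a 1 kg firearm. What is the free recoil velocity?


v_recoil = m_p * v_p / m_gun = 0.002 * 559 / 1 = 1.118 m/s

1.118 m/s


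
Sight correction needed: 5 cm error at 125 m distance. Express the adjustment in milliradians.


1 mrad subtends 1 cm per 10 m of range, so adj = error_cm / (dist_m / 10) = 5 / (125/10) = 0.4 mrad

0.4 mrad


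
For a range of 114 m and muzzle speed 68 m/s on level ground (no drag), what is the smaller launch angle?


sin(2*theta) = R*g/v0^2 = 114*9.81/68^2 = 0.241856, theta = arcsin(0.241856)/2 = 6.998°

6.998 degrees


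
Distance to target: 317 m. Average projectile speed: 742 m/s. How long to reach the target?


t = d/v = 317/742 = 0.4272 s

0.4272 s


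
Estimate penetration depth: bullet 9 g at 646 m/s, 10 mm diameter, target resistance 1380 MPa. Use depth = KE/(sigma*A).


A = pi*(d/2)^2 = pi*(10/2)^2 = 78.5398 mm^2
E = 0.5*m*v^2 = 0.5*0.009*646^2 = 1877.92 J
depth = E/(sigma*A) = 1877.92 J / (1380 MPa * 78.5398 mm^2) = 1877.92/(1380 * 78.5398) m = 0.0173264 m ≈ 17.33 mm

17.33 mm


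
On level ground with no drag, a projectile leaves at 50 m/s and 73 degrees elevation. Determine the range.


R = v0^2 * sin(2*theta) / g = 50^2 * sin(2*73°) / 9.81 = 142.5 m

142.5 m


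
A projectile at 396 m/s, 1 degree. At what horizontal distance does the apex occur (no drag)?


R = v0^2*sin(2*theta)/g = 396^2*sin(2*1°)/9.81 = 557.88 m
apex_dist = R/2 = 557.88/2 = 278.9 m

278.9 m


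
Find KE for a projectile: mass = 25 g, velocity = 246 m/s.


E = 0.5*m*v^2 = 0.5*0.025*246^2 = 756.5 J

756.5 J


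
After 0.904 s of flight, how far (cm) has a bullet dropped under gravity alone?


drop = 0.5*g*t^2 = 0.5*9.81*0.904^2 = 4.00844 m ≈ 400.8 cm

400.8 cm


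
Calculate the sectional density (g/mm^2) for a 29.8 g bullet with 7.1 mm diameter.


SD = m/d^2 = 29.8/7.1^2 = 0.5912 g/mm^2

0.5912 g/mm^2


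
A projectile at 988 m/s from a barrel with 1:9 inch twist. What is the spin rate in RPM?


twist_m = 9*0.0254 = 0.2286 m
spin = v/twist = 988/0.2286 = 4321.96 rev/s
RPM = spin*60 = 4321.96*60 ≈ 259318 RPM

259318 RPM


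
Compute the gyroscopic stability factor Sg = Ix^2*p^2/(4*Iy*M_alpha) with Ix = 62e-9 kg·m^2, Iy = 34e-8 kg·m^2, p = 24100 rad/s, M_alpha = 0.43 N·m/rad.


Sg = Ix^2 * p^2 / (4 * Iy * M_alpha) = (62e-9)^2 * 24100^2 / (4 * 34e-8 * 0.43) = 3.818

3.818


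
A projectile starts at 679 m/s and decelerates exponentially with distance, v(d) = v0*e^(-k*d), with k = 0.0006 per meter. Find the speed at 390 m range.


v = v0*exp(-k*d) = 679*exp(-0.0006*390) = 537.3 m/s

537.3 m/s


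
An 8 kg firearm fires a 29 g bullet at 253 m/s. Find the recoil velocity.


v_recoil = m_p * v_p / m_gun = 0.029 * 253 / 8 = 0.9171 m/s

0.9171 m/s


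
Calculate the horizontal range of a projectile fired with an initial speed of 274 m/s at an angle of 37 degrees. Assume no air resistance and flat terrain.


R = v0^2 * sin(2*theta) / g = 274^2 * sin(2*37°) / 9.81 = 7357 m

7357 m


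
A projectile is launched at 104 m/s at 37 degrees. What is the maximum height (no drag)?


H = (v0*sin(theta))^2 / (2g) = (104*sin(37°))^2 / (2*9.81) = 199.7 m

199.7 m


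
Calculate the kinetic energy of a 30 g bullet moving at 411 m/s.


E = 0.5*m*v^2 = 0.5*0.03*411^2 = 2534 J

2534 J


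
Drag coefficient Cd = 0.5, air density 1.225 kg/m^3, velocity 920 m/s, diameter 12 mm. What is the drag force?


A = pi*(d/2)^2 = pi*(12/2000)^2 = 1.13097e-04 m^2
Fd = 0.5*Cd*rho*A*v^2 = 0.5*0.5*1.225*1.13097e-04*920^2 = 29.32 N

29.32 N


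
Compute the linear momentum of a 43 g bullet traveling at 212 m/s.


p = m*v = 0.043*212 = 9.116 kg·m/s

9.116 kg·m/s


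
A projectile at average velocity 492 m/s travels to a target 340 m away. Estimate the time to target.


t = d/v = 340/492 = 0.6911 s

0.6911 s


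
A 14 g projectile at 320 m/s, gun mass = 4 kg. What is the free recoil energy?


v_r = m_p*v_p/m_gun = 0.014*320/4 = 1.12 m/s, E_r = 0.5*m_gun*v_r^2 = 0.5*4*1.12^2 = 2.509 J

2.509 J


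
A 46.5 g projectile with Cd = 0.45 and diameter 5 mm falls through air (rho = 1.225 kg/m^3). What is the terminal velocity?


A = pi*(d/2)^2 = pi*(5/2000)^2 = 1.96350e-05 m^2
vt = sqrt(2mg/(Cd*rho*A)) = sqrt(2*0.0465*9.81/(0.45 * 1.225 * 1.96350e-05)) = 290.3 m/s

290.3 m/s


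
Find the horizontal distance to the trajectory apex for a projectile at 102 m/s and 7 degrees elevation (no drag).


R = v0^2*sin(2*theta)/g = 102^2*sin(2*7°)/9.81 = 256.57 m
apex_dist = R/2 = 256.57/2 = 128.3 m

128.3 m


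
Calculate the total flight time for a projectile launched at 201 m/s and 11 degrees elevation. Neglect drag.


T = 2*v0*sin(theta)/g = 2*201*sin(11°)/9.81 = 7.819 s

7.819 s


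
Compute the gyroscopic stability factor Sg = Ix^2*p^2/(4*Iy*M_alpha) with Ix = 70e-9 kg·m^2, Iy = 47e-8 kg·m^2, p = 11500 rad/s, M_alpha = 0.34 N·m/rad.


Sg = Ix^2 * p^2 / (4 * Iy * M_alpha) = (70e-9)^2 * 11500^2 / (4 * 47e-8 * 0.34) = 1.014

1.014


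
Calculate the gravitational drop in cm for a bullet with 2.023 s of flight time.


drop = 0.5*g*t^2 = 0.5*9.81*2.023^2 = 20.0739 m ≈ 2007 cm

2007 cm


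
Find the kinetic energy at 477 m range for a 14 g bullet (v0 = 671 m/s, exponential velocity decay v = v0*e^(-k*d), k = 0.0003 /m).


v = v0*exp(-k*d) = 671*exp(-0.0003*477) = 581.534 m/s
E = 0.5*m*v^2 = 0.5*0.014*581.534^2 = 2367 J

2367 J


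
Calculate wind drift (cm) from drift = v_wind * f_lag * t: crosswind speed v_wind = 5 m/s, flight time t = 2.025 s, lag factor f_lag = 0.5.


drift = v_wind * lag * t = 5 * 0.5 * 2.025 = 5.0625 m ≈ 506.2 cm

506.2 cm
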